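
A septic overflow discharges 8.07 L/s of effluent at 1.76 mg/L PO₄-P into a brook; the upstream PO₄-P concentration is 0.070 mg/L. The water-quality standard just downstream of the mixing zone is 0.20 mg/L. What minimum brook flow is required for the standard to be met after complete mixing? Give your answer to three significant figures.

96.8 L/s

Set C_mix = 0.20: (Q·0.07000 + 8.070·1.760) / (Q + 8.070) = 0.20
→ Q = 8.070·(1.760 − 0.20)/(0.20 − 0.07000) = 96.84 L/s.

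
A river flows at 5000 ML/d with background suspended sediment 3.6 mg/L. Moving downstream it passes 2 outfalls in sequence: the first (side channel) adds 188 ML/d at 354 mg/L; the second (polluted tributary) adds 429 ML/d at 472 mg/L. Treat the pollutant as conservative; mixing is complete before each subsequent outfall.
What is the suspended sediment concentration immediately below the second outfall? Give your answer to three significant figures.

Outfall 1: combined Q = 5188 ML/d; C = (5000·3.600 + 188.0·354.0)/5188 = 16.30 mg/L.
Outfall 2: combined Q = 5617 ML/d; C = (5188·16.30 + 429.0·472.0)/5617 = 51.10 mg/L.

51.1 mg/L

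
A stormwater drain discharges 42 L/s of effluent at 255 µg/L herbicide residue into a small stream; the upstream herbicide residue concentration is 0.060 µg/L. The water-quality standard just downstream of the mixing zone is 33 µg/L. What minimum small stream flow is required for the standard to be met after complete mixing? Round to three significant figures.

Set C_mix = 33: (Q·0.06000 + 42.00·255.0) / (Q + 42.00) = 33
→ Q = 42.00·(255.0 − 33)/(33 − 0.06000) = 283.1 L/s.

283 L/s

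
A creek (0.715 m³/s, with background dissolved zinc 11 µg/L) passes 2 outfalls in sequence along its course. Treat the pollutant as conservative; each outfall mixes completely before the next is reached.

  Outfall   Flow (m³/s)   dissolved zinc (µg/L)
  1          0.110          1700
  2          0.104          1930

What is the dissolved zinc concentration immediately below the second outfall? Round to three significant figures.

After outfall 1: Q = 0.7150 + 0.1100 = 0.8250 m³/s; C = (0.7150·11.00 + 0.1100·1700)/0.8250 = 236.2 µg/L.
After outfall 2: Q = 0.8250 + 0.1040 = 0.9290 m³/s; C = (0.8250·236.2 + 0.1040·1930)/0.9290 = 425.8 µg/L.

426 µg/L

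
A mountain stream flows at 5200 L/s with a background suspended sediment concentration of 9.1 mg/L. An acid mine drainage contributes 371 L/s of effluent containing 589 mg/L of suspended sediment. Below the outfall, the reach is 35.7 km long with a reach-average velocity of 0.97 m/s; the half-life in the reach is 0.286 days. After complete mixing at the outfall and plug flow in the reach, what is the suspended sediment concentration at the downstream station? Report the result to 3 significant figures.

17.0 mg/L

Conservation of mass: C = (5200·9.100 + 371.0·589.0) / 5571 = 265800/5571 = 47.72 mg/L.
Travel time t = 35.7·1000 / 0.97 = 36800 s = 10.22 h.
Half-life 0.286 d → k = ln 2 / 0.286 = 2.424 d⁻¹.
Applying C = C₀e^(−kt): 47.72 × 0.3562 = 17.00 mg/L.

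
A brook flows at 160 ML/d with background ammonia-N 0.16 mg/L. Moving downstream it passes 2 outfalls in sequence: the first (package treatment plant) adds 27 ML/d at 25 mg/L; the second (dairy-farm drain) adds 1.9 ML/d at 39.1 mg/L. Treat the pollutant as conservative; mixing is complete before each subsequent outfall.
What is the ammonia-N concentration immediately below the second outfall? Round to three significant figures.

4.10 mg/L

Outfall 1: combined Q = 187.0 ML/d; C = (160.0·0.1600 + 27.00·25.00)/187.0 = 3.747 mg/L.
Outfall 2: combined Q = 188.9 ML/d; C = (187.0·3.747 + 1.900·39.10)/188.9 = 4.102 mg/L.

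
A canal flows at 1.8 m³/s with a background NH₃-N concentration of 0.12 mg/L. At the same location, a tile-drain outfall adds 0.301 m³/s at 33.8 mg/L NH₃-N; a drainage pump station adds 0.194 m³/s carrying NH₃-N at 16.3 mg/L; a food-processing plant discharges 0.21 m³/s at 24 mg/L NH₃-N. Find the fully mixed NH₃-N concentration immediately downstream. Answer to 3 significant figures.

Mass balance: C = (1.800·0.1200 + 0.3010·33.80 + 0.1940·16.30 + 0.2100·24.00) / 2.505 = 18.59/2.505 = 7.422 mg/L.

7.42 mg/L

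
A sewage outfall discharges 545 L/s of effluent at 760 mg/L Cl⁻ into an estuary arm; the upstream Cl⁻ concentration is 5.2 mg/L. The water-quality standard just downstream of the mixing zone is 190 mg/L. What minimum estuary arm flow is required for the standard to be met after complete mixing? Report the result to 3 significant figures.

1680 L/s

Set C_mix = 190: (Q·5.200 + 545.0·760.0) / (Q + 545.0) = 190
→ Q = 545.0·(760.0 − 190)/(190 − 5.200) = 1681 L/s.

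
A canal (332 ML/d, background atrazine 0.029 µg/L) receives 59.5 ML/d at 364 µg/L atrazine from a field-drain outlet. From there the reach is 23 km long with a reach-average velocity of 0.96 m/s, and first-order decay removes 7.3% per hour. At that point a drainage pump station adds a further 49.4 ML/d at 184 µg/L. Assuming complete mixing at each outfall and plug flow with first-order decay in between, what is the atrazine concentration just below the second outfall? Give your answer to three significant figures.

After mixing, C = (332.0·0.02900 + 59.50·364.0) / 391.5 = 21670/391.5 = 55.35 µg/L; combined flow 391.5 ML/d.
Travel time t = 23·1000 / 0.96 = 23960 s = 6.655 h.
7.3%/h lost → k = −ln(1 − 0.073) = 0.07580 h⁻¹.
After decay, C = 55.35 × e^(−kt) = 55.35 × 0.6038 = 33.42 µg/L.
Second outfall: C = (391.5·33.42 + 49.40·184.0)/440.9 = 50.29 µg/L.

50.3 µg/L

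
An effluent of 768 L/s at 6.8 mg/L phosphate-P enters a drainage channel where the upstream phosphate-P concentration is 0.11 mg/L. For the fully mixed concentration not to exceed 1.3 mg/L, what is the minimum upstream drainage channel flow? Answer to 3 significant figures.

Set C_mix = 1.3: (Q·0.1100 + 768.0·6.800) / (Q + 768.0) = 1.3
→ Q = 768.0·(6.800 − 1.3)/(1.3 − 0.1100) = 3550 L/s.

3550 L/s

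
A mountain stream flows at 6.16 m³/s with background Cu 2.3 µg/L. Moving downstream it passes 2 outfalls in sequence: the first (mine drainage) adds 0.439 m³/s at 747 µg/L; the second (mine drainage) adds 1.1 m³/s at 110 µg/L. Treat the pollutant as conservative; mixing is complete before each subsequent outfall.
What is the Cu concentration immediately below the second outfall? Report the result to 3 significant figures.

Below outfall 1: Q → 6.599 m³/s, C = (6.160·2.300 + 0.4390·747.0)/6.599 = 51.84 µg/L.
Below outfall 2: Q → 7.699 m³/s, C = (6.599·51.84 + 1.100·110.0)/7.699 = 60.15 µg/L.

60.2 µg/L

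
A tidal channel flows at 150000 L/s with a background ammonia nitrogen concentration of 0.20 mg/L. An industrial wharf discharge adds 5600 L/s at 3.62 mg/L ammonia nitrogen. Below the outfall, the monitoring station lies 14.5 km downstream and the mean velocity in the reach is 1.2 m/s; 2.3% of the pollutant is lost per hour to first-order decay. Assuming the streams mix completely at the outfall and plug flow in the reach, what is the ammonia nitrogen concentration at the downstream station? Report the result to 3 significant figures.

0.299 mg/L

Mass balance: C = (150000·0.2000 + 5600·3.620) / 155600 = 50270/155600 = 0.3231 mg/L.
Travel time t = 14.5·1000 / 1.2 = 12080 s = 3.356 h.
2.3%/h lost → k = −ln(1 − 0.023) = 0.02327 h⁻¹.
After decay, C = 0.3231 × e^(−kt) = 0.3231 × 0.9249 = 0.2988 mg/L.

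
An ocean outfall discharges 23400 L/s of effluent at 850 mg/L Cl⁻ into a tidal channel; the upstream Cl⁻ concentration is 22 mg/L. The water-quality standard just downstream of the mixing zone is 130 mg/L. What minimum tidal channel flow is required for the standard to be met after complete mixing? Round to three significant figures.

156000 L/s

Set C_mix = 130: (Q·22.00 + 23400·850.0) / (Q + 23400) = 130
→ Q = 23400·(850.0 − 130)/(130 − 22.00) = 156000 L/s.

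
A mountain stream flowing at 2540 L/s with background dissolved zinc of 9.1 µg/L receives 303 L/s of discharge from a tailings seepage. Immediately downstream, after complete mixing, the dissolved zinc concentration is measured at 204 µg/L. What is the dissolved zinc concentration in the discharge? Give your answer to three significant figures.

Mass balance: 2540·9.100 + 303.0·Cₑ = 2843·204.0
→ Cₑ = (2843·204.0 − 2540·9.100) / 303.0 = 1838 µg/L.

1840 µg/L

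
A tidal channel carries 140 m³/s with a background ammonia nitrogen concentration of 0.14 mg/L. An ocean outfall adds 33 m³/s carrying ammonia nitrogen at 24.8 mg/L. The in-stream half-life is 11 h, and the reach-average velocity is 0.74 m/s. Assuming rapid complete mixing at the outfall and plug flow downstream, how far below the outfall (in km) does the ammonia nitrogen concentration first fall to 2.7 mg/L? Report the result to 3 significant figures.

Flow-weighted average: C = (140.0·0.1400 + 33.00·24.80) / 173.0 = 838.0/173.0 = 4.844 mg/L.
Half-life 11 h → k = ln 2 / 11 = 0.06301 h⁻¹ = 1.512 d⁻¹.
Set 4.844·exp(−k·t) = 2.7 → t = ln(4.844/2.7)/k = 33390 s = 9.275 h.
Distance = v·t = 0.74·33390 = 24710 m = 24.71 km.

24.7 km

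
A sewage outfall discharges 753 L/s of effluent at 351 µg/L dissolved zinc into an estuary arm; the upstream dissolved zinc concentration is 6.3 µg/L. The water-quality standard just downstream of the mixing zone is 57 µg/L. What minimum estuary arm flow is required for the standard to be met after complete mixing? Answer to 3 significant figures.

Set C_mix = 57: (Q·6.300 + 753.0·351.0) / (Q + 753.0) = 57
→ Q = 753.0·(351.0 − 57)/(57 − 6.300) = 4367 L/s.

4370 L/s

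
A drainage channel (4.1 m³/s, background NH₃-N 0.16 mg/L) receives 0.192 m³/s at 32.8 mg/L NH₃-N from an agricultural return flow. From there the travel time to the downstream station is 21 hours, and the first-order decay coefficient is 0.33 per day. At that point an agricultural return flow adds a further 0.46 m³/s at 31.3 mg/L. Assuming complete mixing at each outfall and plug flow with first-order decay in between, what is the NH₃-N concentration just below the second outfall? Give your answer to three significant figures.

After mixing, C = (4.100·0.1600 + 0.1920·32.80) / 4.292 = 6.954/4.292 = 1.620 mg/L; combined flow 4.292 m³/s.
Decay over the reach: 1.620·exp(−kt) = 1.620·0.7492 = 1.214 mg/L.
At the second outfall, C = (4.292·1.214 + 0.4600·31.30) / (4.292 + 0.4600) = 4.126 mg/L.

4.13 mg/L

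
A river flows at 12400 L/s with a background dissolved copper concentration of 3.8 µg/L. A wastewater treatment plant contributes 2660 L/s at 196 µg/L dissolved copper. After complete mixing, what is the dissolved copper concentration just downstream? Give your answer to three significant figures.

After mixing, C = (12400·3.800 + 2660·196.0) / 15060 = 568500/15060 = 37.75 µg/L.

37.7 µg/L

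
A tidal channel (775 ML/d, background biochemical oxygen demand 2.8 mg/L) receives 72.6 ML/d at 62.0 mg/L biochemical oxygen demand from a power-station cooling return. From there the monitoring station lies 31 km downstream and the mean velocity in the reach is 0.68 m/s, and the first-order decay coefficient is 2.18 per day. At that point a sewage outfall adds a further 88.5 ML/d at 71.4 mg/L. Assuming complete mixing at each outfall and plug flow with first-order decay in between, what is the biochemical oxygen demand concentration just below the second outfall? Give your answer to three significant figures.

Mixed concentration C = ΣQC/ΣQ = (775.0·2.800 + 72.60·62.00) / 847.6 = 6671/847.6 = 7.871 mg/L; combined flow 847.6 ML/d.
Travel time t = 31·1000 / 0.68 = 45590 s = 12.66 h.
First-order decay: C = 7.871·exp(−k·t) = 7.871·0.3166 = 2.492 mg/L.
Second outfall: C = (847.6·2.492 + 88.50·71.40)/936.1 = 9.006 mg/L.

9.01 mg/L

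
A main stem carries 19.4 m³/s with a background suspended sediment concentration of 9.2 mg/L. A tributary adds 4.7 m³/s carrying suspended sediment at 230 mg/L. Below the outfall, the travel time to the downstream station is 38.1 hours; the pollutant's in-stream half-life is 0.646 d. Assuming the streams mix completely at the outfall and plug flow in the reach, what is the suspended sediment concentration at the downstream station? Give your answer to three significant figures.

9.52 mg/L

Conservation of mass: C = (19.40·9.200 + 4.700·230.0) / 24.10 = 1259/24.10 = 52.26 mg/L.
Half-life 0.646 d → k = ln 2 / 0.646 = 1.073 d⁻¹.
First-order decay: C = 52.26·exp(−k·t) = 52.26·0.1821 = 9.515 mg/L.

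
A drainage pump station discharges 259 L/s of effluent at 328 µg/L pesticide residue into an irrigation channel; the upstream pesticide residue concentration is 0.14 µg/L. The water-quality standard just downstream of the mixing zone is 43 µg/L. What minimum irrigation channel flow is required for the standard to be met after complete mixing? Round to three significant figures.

Set C_mix = 43: (Q·0.1400 + 259.0·328.0) / (Q + 259.0) = 43
→ Q = 259.0·(328.0 − 43)/(43 − 0.1400) = 1722 L/s.

1720 L/s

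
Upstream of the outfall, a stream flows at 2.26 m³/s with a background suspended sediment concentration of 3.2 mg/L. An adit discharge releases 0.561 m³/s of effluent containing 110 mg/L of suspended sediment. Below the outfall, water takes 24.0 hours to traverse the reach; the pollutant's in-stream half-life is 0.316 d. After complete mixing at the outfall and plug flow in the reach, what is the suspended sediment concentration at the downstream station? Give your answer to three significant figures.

2.73 mg/L

Mixed concentration C = ΣQC/ΣQ = (2.260·3.200 + 0.5610·110.0) / 2.821 = 68.94/2.821 = 24.44 mg/L.
Half-life 0.316 d → k = ln 2 / 0.316 = 2.194 d⁻¹.
Applying C = C₀e^(−kt): 24.44 × 0.1115 = 2.726 mg/L.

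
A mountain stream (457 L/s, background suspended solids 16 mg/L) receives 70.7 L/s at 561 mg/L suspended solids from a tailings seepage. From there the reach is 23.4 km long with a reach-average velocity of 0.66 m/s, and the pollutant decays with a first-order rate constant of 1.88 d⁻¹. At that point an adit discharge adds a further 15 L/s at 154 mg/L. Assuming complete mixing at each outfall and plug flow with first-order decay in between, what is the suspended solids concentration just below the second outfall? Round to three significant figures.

44.3 mg/L

Mass balance: C = (457.0·16.00 + 70.70·561.0) / 527.7 = 46970/527.7 = 89.02 mg/L; combined flow 527.7 L/s.
Travel time t = 23.4·1000 / 0.66 = 35450 s = 9.848 h.
After decay, C = 89.02 × e^(−kt) = 89.02 × 0.4623 = 41.16 mg/L.
Second outfall: C = (527.7·41.16 + 15.00·154.0)/542.7 = 44.28 mg/L.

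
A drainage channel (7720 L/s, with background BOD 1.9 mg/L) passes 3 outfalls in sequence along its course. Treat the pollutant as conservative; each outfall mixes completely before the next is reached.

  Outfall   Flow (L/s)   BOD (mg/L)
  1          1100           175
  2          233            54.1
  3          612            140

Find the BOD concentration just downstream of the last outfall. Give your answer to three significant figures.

31.6 mg/L

After outfall 1: Q = 7720 + 1100 = 8820 L/s; C = (7720·1.900 + 1100·175.0)/8820 = 23.49 mg/L.
After outfall 2: Q = 8820 + 233.0 = 9053 L/s; C = (8820·23.49 + 233.0·54.10)/9053 = 24.28 mg/L.
After outfall 3: Q = 9053 + 612.0 = 9665 L/s; C = (9053·24.28 + 612.0·140.0)/9665 = 31.60 mg/L.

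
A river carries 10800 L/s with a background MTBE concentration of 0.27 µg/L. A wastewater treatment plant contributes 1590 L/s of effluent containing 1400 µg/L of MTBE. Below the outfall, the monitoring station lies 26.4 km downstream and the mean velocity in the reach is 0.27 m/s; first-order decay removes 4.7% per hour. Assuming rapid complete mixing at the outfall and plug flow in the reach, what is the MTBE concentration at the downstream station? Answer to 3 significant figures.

48.7 µg/L

Mixed concentration C = ΣQC/ΣQ = (10800·0.2700 + 1590·1400) / 12390 = 2229000/12390 = 179.9 µg/L.
Travel time t = 26.4·1000 / 0.27 = 97780 s = 27.16 h.
4.7%/h lost → k = −ln(1 − 0.047) = 0.04814 h⁻¹.
After decay, C = 179.9 × e^(−kt) = 179.9 × 0.2705 = 48.66 µg/L.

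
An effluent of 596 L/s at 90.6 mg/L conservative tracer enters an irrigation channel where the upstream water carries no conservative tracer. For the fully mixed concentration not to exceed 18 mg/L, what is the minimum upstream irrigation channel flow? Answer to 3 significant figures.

Set C_mix = 18: (Q·0 + 596.0·90.60) / (Q + 596.0) = 18
→ Q = 596.0·(90.60 − 18)/(18 − 0) = 2404 L/s.

2400 L/s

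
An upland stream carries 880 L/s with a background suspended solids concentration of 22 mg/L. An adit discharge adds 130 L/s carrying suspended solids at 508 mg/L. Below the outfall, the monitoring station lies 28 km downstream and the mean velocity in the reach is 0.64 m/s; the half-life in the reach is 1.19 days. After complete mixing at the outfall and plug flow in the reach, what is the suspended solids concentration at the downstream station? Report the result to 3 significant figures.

After mixing, C = (880.0·22.00 + 130.0·508.0) / 1010 = 85400/1010 = 84.55 mg/L.
Travel time t = 28·1000 / 0.64 = 43750 s = 12.15 h.
Half-life 1.19 d → k = ln 2 / 1.19 = 0.5825 d⁻¹.
First-order decay: C = 84.55·exp(−k·t) = 84.55·0.7446 = 62.96 mg/L.

63.0 mg/L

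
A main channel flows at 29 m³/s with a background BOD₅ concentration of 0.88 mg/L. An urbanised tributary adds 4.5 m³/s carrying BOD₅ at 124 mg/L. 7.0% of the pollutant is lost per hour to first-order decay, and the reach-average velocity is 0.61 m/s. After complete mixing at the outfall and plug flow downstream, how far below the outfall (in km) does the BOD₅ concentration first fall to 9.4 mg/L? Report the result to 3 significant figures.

Flow-weighted average: C = (29.00·0.8800 + 4.500·124.0) / 33.50 = 583.5/33.50 = 17.42 mg/L.
7.0%/h lost → k = −ln(1 − 0.07) = 0.07257 h⁻¹.
Set 17.42·exp(−k·t) = 9.4 → t = ln(17.42/9.4)/k = 30600 s = 8.500 h.
Distance = v·t = 0.61·30600 = 18670 m = 18.67 km.

18.7 km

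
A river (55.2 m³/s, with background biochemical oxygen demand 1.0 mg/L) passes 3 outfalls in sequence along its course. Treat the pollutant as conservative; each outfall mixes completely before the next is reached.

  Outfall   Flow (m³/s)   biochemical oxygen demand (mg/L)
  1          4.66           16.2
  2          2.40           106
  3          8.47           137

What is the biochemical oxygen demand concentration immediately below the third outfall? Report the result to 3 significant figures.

Outfall 1: combined Q = 59.86 m³/s; C = (55.20·1.000 + 4.660·16.20)/59.86 = 2.183 mg/L.
Outfall 2: combined Q = 62.26 m³/s; C = (59.86·2.183 + 2.400·106.0)/62.26 = 6.185 mg/L.
Outfall 3: combined Q = 70.73 m³/s; C = (62.26·6.185 + 8.470·137.0)/70.73 = 21.85 mg/L.

21.9 mg/L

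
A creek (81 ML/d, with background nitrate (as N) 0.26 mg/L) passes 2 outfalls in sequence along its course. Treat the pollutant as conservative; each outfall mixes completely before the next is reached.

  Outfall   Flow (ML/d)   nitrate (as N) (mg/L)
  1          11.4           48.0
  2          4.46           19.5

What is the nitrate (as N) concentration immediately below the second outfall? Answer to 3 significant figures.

6.76 mg/L

Outfall 1: combined Q = 92.40 ML/d; C = (81.00·0.2600 + 11.40·48.00)/92.40 = 6.150 mg/L.
Outfall 2: combined Q = 96.86 ML/d; C = (92.40·6.150 + 4.460·19.50)/96.86 = 6.765 mg/L.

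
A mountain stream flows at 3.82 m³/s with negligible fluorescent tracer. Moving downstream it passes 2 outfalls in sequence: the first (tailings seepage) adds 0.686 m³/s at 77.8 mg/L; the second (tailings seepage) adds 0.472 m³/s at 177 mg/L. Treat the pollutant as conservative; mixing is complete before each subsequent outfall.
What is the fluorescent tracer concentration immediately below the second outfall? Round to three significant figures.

Outfall 1: combined Q = 4.506 m³/s; C = (3.820·0 + 0.6860·77.80)/4.506 = 11.84 mg/L.
Outfall 2: combined Q = 4.978 m³/s; C = (4.506·11.84 + 0.4720·177.0)/4.978 = 27.50 mg/L.

27.5 mg/L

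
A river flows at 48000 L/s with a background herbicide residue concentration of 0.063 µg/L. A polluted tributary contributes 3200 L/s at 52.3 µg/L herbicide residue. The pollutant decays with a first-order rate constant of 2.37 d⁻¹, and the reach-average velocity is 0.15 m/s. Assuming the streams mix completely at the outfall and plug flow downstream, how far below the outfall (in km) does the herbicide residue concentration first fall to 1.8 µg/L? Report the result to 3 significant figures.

Mixed concentration C = ΣQC/ΣQ = (48000·0.06300 + 3200·52.30) / 51200 = 170400/51200 = 3.328 µg/L.
Set 3.328·exp(−k·t) = 1.8 → t = ln(3.328/1.8)/k = 22400 s = 6.223 h.
Distance = v·t = 0.15·22400 = 3360 m = 3.360 km.

3.36 km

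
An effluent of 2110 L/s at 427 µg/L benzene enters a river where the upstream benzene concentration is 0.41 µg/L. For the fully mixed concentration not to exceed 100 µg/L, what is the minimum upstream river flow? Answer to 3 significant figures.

Set C_mix = 100: (Q·0.4100 + 2110·427.0) / (Q + 2110) = 100
→ Q = 2110·(427.0 − 100)/(100 − 0.4100) = 6928 L/s.

6930 L/s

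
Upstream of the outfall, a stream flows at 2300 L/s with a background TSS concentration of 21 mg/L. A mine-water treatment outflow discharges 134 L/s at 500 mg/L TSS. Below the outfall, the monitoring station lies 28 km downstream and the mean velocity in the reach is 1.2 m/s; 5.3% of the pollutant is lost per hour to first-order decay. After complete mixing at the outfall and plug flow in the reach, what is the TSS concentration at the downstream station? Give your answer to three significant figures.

33.3 mg/L

Flow-weighted average: C = (2300·21.00 + 134.0·500.0) / 2434 = 115300/2434 = 47.37 mg/L.
Travel time t = 28·1000 / 1.2 = 23330 s = 6.481 h.
5.3%/h lost → k = −ln(1 − 0.053) = 0.05446 h⁻¹.
Decay over the reach: 47.37·exp(−kt) = 47.37·0.7026 = 33.28 mg/L.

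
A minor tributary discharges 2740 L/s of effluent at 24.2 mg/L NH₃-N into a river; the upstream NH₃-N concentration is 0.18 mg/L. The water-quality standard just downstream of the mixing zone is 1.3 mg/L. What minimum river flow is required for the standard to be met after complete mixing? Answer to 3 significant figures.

Set C_mix = 1.3: (Q·0.1800 + 2740·24.20) / (Q + 2740) = 1.3
→ Q = 2740·(24.20 − 1.3)/(1.3 − 0.1800) = 56020 L/s.

56000 L/s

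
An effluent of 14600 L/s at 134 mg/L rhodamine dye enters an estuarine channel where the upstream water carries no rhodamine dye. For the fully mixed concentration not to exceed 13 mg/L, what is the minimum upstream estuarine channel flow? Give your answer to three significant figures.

136000 L/s

Set C_mix = 13: (Q·0 + 14600·134.0) / (Q + 14600) = 13
→ Q = 14600·(134.0 − 13)/(13 − 0) = 135900 L/s.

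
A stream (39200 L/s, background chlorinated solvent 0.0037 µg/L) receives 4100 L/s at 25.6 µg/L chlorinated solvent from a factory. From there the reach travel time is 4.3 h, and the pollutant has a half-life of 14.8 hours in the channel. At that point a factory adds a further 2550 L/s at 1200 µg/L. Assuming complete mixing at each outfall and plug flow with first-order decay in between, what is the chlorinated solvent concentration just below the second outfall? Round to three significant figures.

After mixing, C = (39200·0.003700 + 4100·25.60) / 43300 = 105100/43300 = 2.427 µg/L; combined flow 43300 L/s.
Half-life 14.8 h → k = ln 2 / 14.8 = 0.04683 h⁻¹ = 1.124 d⁻¹.
Decay over the reach: 2.427·exp(−kt) = 2.427·0.8176 = 1.985 µg/L.
Second outfall: C = (43300·1.985 + 2550·1200)/45850 = 68.61 µg/L.

68.6 µg/L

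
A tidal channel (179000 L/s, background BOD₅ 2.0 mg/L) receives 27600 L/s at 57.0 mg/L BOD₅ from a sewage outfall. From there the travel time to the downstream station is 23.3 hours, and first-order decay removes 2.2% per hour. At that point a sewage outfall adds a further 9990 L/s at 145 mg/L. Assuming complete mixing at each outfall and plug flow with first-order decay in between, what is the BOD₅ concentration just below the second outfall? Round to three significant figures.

After mixing, C = (179000·2.000 + 27600·57.00) / 206600 = 1931000/206600 = 9.348 mg/L; combined flow 206600 L/s.
2.2%/h lost → k = −ln(1 − 0.022) = 0.02225 h⁻¹.
Decay over the reach: 9.348·exp(−kt) = 9.348·0.5955 = 5.567 mg/L.
Second outfall: C = (206600·5.567 + 9990·145.0)/216600 = 12.00 mg/L.

12.0 mg/L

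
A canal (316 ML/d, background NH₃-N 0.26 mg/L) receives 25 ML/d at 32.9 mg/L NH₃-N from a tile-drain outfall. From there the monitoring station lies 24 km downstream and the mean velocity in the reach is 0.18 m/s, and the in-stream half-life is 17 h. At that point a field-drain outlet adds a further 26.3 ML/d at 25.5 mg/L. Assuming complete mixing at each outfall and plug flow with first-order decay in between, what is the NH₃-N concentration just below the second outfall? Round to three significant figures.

Conservation of mass: C = (316.0·0.2600 + 25.00·32.90) / 341.0 = 904.7/341.0 = 2.653 mg/L; combined flow 341.0 ML/d.
Travel time t = 24·1000 / 0.18 = 133300 s = 37.04 h.
Half-life 17 h → k = ln 2 / 17 = 0.04077 h⁻¹ = 0.9786 d⁻¹.
First-order decay: C = 2.653·exp(−k·t) = 2.653·0.2209 = 0.5860 mg/L.
At the second outfall, C = (341.0·0.5860 + 26.30·25.50) / (341.0 + 26.30) = 2.370 mg/L.

2.37 mg/L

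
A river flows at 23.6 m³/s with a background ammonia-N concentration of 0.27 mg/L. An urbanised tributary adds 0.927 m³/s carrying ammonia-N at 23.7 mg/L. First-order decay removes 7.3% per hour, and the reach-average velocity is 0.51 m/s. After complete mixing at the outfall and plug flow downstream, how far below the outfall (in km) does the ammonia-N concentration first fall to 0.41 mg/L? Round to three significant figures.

Conservation of mass: C = (23.60·0.2700 + 0.9270·23.70) / 24.53 = 28.34/24.53 = 1.156 mg/L.
7.3%/h lost → k = −ln(1 − 0.073) = 0.07580 h⁻¹.
Set 1.156·exp(−k·t) = 0.41 → t = ln(1.156/0.41)/k = 49210 s = 13.67 h.
Distance = v·t = 0.51·49210 = 25100 m = 25.10 km.

25.1 km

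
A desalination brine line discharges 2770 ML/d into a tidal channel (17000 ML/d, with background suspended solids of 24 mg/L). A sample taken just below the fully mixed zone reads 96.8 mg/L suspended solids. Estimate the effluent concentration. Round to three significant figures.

Mass balance: 17000·24.00 + 2770·Cₑ = 19770·96.80
→ Cₑ = (19770·96.80 − 17000·24.00) / 2770 = 543.6 mg/L.

544 mg/L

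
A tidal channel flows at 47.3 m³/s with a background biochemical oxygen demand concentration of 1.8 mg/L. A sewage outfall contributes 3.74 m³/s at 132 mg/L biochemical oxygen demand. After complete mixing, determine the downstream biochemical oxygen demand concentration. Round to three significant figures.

Conservation of mass: C = (47.30·1.800 + 3.740·132.0) / 51.04 = 578.8/51.04 = 11.34 mg/L.

11.3 mg/L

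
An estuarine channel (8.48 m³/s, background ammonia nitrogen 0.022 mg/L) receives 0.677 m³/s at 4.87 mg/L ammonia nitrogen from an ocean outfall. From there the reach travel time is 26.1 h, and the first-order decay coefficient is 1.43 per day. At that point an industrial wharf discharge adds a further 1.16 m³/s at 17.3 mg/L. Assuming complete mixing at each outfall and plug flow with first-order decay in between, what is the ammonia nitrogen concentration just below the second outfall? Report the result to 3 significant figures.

Mass balance: C = (8.480·0.02200 + 0.6770·4.870) / 9.157 = 3.484/9.157 = 0.3804 mg/L; combined flow 9.157 m³/s.
First-order decay: C = 0.3804·exp(−k·t) = 0.3804·0.2112 = 0.08033 mg/L.
At the second outfall, C = (9.157·0.08033 + 1.160·17.30) / (9.157 + 1.160) = 2.016 mg/L.

2.02 mg/L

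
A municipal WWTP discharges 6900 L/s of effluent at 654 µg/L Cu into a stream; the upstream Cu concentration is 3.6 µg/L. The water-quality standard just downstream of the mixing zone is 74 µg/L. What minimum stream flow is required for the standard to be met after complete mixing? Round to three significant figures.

56800 L/s

Set C_mix = 74: (Q·3.600 + 6900·654.0) / (Q + 6900) = 74
→ Q = 6900·(654.0 − 74)/(74 − 3.600) = 56850 L/s.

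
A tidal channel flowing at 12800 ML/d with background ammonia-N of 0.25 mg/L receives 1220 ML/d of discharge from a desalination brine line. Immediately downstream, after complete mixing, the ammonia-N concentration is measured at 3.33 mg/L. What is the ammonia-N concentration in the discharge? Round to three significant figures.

35.6 mg/L

Mass balance: 12800·0.2500 + 1220·Cₑ = 14020·3.330
→ Cₑ = (14020·3.330 − 12800·0.2500) / 1220 = 35.64 mg/L.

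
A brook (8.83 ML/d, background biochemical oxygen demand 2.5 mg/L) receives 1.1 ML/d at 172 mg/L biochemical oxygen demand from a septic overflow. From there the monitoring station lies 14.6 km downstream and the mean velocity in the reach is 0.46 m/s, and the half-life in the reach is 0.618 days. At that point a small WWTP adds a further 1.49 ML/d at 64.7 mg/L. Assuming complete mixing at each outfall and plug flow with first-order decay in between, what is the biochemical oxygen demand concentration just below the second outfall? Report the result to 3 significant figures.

20.7 mg/L

Mass balance: C = (8.830·2.500 + 1.100·172.0) / 9.930 = 211.3/9.930 = 21.28 mg/L; combined flow 9.930 ML/d.
Travel time t = 14.6·1000 / 0.46 = 31740 s = 8.816 h.
Half-life 0.618 d → k = ln 2 / 0.618 = 1.122 d⁻¹.
First-order decay: C = 21.28·exp(−k·t) = 21.28·0.6623 = 14.09 mg/L.
At the second outfall, C = (9.930·14.09 + 1.490·64.70) / (9.930 + 1.490) = 20.69 mg/L.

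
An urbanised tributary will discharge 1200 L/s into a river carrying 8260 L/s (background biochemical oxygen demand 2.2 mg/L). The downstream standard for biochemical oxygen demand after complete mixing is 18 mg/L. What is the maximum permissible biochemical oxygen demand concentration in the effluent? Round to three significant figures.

127 mg/L

At the limit, (Qr·Cr + Qe·Cₑ)/(Qr + Qe) = 18:
Cₑ = (9460·18 − 8260·2.200) / 1200 = 126.8 mg/L.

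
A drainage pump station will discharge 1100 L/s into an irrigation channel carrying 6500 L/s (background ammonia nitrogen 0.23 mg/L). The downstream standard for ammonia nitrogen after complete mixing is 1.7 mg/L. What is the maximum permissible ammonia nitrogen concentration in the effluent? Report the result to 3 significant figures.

10.4 mg/L

At the limit, (Qr·Cr + Qe·Cₑ)/(Qr + Qe) = 1.7:
Cₑ = (7600·1.7 − 6500·0.2300) / 1100 = 10.39 mg/L.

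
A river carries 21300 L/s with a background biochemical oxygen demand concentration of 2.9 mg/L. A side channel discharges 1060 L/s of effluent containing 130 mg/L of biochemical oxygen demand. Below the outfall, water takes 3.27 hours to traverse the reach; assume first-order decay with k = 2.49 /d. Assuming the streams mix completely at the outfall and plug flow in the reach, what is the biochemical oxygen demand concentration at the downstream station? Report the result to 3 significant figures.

Mixed concentration C = ΣQC/ΣQ = (21300·2.900 + 1060·130.0) / 22360 = 199600/22360 = 8.925 mg/L.
First-order decay: C = 8.925·exp(−k·t) = 8.925·0.7123 = 6.357 mg/L.

6.36 mg/L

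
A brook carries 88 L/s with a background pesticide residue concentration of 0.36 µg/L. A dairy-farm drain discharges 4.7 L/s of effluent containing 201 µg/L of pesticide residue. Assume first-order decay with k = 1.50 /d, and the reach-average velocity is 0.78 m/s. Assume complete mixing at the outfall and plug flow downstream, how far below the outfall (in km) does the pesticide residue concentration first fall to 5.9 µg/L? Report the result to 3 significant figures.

26.0 km

Flow-weighted average: C = (88.00·0.3600 + 4.700·201.0) / 92.70 = 976.4/92.70 = 10.53 µg/L.
Set 10.53·exp(−k·t) = 5.9 → t = ln(10.53/5.9)/k = 33380 s = 9.272 h.
Distance = v·t = 0.78·33380 = 26040 m = 26.04 km.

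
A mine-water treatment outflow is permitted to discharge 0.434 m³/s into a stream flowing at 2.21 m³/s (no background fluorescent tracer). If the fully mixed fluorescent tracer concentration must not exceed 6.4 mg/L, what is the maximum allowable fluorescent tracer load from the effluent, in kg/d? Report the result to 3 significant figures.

1460 kg/d

Mass balance at the limit: 2.210·0 + 0.4340·Cₑ = 2.644·6.4 → Cₑ = 38.99 mg/L.
Load = 0.4340 m³/s × 38.99 g/m³ × 86 400 s/d = 1462 kg/d.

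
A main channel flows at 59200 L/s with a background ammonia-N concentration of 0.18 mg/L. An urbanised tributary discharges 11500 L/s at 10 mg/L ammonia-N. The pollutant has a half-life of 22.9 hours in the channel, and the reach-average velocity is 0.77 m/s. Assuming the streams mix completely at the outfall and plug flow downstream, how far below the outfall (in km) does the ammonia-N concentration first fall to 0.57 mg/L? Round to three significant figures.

Mass balance: C = (59200·0.1800 + 11500·10.00) / 70700 = 125700/70700 = 1.777 mg/L.
Half-life 22.9 h → k = ln 2 / 22.9 = 0.03027 h⁻¹ = 0.7264 d⁻¹.
Set 1.777·exp(−k·t) = 0.57 → t = ln(1.777/0.57)/k = 135300 s = 37.57 h.
Distance = v·t = 0.77·135300 = 104100 m = 104.1 km.

104 km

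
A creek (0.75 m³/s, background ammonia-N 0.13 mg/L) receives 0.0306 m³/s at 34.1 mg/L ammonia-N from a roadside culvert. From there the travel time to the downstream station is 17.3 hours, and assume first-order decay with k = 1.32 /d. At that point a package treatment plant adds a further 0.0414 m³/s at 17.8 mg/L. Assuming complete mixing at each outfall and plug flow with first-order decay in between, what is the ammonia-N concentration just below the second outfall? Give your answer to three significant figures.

Mixed concentration C = ΣQC/ΣQ = (0.7500·0.1300 + 0.03060·34.10) / 0.7806 = 1.141/0.7806 = 1.462 mg/L; combined flow 0.7806 m³/s.
Decay over the reach: 1.462·exp(−kt) = 1.462·0.3862 = 0.5644 mg/L.
At the second outfall, C = (0.7806·0.5644 + 0.04140·17.80) / (0.7806 + 0.04140) = 1.432 mg/L.

1.43 mg/L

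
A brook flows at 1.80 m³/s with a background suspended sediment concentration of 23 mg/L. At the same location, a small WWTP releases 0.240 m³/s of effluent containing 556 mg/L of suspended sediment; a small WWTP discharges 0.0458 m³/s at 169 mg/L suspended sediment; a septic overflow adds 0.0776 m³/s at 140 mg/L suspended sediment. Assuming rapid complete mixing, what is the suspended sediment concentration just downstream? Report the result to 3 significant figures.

After mixing, C = (1.800·23.00 + 0.2400·556.0 + 0.04580·169.0 + 0.07760·140.0) / 2.163 = 193.4/2.163 = 89.42 mg/L.

89.4 mg/L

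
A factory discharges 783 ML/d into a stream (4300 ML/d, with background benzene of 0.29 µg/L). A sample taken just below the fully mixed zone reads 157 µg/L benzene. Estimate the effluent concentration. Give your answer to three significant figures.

Mass balance: 4300·0.2900 + 783.0·Cₑ = 5083·157.0
→ Cₑ = (5083·157.0 − 4300·0.2900) / 783.0 = 1018 µg/L.

1020 µg/L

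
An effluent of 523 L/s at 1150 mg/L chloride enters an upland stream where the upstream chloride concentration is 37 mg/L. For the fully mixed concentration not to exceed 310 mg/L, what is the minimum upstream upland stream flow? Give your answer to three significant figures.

Set C_mix = 310: (Q·37.00 + 523.0·1150) / (Q + 523.0) = 310
→ Q = 523.0·(1150 − 310)/(310 − 37.00) = 1609 L/s.

1610 L/s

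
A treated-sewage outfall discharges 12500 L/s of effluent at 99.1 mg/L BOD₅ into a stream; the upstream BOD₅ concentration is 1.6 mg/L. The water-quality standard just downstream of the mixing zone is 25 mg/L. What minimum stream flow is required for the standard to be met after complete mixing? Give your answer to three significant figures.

39600 L/s

Set C_mix = 25: (Q·1.600 + 12500·99.10) / (Q + 12500) = 25
→ Q = 12500·(99.10 − 25)/(25 − 1.600) = 39580 L/s.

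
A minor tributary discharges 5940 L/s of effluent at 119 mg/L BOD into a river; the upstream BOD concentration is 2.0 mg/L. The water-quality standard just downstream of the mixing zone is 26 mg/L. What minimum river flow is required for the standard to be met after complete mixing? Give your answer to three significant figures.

Set C_mix = 26: (Q·2.000 + 5940·119.0) / (Q + 5940) = 26
→ Q = 5940·(119.0 − 26)/(26 − 2.000) = 23020 L/s.

23000 L/s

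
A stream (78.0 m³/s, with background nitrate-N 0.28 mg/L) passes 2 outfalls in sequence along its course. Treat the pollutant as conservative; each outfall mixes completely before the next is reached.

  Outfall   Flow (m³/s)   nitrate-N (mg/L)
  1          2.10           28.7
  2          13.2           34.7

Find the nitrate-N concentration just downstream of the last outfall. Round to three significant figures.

5.79 mg/L

After outfall 1: Q = 78.00 + 2.100 = 80.10 m³/s; C = (78.00·0.2800 + 2.100·28.70)/80.10 = 1.025 mg/L.
After outfall 2: Q = 80.10 + 13.20 = 93.30 m³/s; C = (80.10·1.025 + 13.20·34.70)/93.30 = 5.789 mg/L.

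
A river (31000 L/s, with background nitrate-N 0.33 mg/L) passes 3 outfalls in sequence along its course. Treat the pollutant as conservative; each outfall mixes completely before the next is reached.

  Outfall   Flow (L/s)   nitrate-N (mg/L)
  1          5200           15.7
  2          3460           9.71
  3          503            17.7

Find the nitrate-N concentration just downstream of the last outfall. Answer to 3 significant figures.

Outfall 1: combined Q = 36200 L/s; C = (31000·0.3300 + 5200·15.70)/36200 = 2.538 mg/L.
Outfall 2: combined Q = 39660 L/s; C = (36200·2.538 + 3460·9.710)/39660 = 3.164 mg/L.
Outfall 3: combined Q = 40160 L/s; C = (39660·3.164 + 503.0·17.70)/40160 = 3.346 mg/L.

3.35 mg/L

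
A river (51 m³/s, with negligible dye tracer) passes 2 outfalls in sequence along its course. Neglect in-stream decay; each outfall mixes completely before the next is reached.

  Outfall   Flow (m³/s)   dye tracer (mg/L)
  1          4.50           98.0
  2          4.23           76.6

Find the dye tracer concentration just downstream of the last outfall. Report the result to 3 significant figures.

12.8 mg/L

Below outfall 1: Q → 55.50 m³/s, C = (51.00·0 + 4.500·98.00)/55.50 = 7.946 mg/L.
Below outfall 2: Q → 59.73 m³/s, C = (55.50·7.946 + 4.230·76.60)/59.73 = 12.81 mg/L.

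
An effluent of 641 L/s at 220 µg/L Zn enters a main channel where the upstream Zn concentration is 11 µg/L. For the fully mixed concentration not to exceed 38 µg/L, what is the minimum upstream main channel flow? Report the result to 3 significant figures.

4320 L/s

Set C_mix = 38: (Q·11.00 + 641.0·220.0) / (Q + 641.0) = 38
→ Q = 641.0·(220.0 − 38)/(38 − 11.00) = 4321 L/s.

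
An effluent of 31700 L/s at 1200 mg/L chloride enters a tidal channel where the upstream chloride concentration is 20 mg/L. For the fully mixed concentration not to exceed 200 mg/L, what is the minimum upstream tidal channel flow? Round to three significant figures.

Set C_mix = 200: (Q·20.00 + 31700·1200) / (Q + 31700) = 200
→ Q = 31700·(1200 − 200)/(200 − 20.00) = 176100 L/s.

176000 L/s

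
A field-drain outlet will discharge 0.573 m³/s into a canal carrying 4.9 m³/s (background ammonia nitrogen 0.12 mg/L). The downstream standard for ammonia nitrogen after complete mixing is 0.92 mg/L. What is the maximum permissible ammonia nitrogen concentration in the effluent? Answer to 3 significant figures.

At the limit, (Qr·Cr + Qe·Cₑ)/(Qr + Qe) = 0.92:
Cₑ = (5.473·0.92 − 4.900·0.1200) / 0.5730 = 7.761 mg/L.

7.76 mg/L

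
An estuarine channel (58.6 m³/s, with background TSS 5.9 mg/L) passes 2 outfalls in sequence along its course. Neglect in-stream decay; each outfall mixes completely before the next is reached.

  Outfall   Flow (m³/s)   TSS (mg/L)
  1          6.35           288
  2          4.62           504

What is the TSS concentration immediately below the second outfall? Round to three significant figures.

After outfall 1: Q = 58.60 + 6.350 = 64.95 m³/s; C = (58.60·5.900 + 6.350·288.0)/64.95 = 33.48 mg/L.
After outfall 2: Q = 64.95 + 4.620 = 69.57 m³/s; C = (64.95·33.48 + 4.620·504.0)/69.57 = 64.73 mg/L.

64.7 mg/L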